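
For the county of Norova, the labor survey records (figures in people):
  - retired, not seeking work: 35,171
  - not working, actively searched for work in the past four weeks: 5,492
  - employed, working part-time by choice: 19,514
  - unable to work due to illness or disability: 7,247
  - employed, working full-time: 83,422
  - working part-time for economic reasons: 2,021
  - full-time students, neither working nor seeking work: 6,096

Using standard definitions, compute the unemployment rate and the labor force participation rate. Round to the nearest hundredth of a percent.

Unemployment rate ≈ 4.97%; labor force participation rate ≈ 69.48%.

Employed = 19,514 + 83,422 + 2,021 = 104,957 (anyone who worked, including part-time for economic reasons, counts as employed).
Unemployed = 5,492.
Labor force = 104,957 + 5,492 = 110,449.
Not in labor force = 35,171 + 7,247 + 6,096 = 48,514 (those not working and not actively searching are outside the labor force).
Civilian working-age population = 110,449 + 48,514 = 158,963.
Unemployment rate = 5,492 / 110,449 = 4.97%.
Labor force participation rate = 110,449 / 158,963 = 69.48%.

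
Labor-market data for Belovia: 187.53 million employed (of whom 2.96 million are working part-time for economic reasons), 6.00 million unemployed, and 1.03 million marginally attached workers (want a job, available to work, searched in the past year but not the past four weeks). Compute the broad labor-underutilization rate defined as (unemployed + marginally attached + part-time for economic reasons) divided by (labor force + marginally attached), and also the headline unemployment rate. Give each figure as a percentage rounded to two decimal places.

Labor force = 187.53 + 6.00 = 193.53 million.
Numerator = 6.00 + 1.03 + 2.96 = 9.99 million.
Denominator = 193.53 + 1.03 = 194.56 million.
Broad rate = 9.99 / 194.56 = 5.13%.
Headline unemployment rate = 6.00 / 193.53 = 3.10%.

Broad underutilization rate ≈ 5.13%; headline unemployment rate ≈ 3.10%.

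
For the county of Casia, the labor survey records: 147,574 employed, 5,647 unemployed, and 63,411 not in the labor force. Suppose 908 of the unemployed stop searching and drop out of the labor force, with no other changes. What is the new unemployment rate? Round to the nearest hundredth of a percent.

New unemployment rate ≈ 3.11%.

Initially, labor force = 147,574 + 5,647 = 153,221, so u = 5,647/153,221 = 3.69%.
After the change, unemployed and labor force both fall by 908 → E = 147,574, U = 4,739, labor force = 152,313.
New unemployment rate = 4,739 / 152,313 = 3.11%.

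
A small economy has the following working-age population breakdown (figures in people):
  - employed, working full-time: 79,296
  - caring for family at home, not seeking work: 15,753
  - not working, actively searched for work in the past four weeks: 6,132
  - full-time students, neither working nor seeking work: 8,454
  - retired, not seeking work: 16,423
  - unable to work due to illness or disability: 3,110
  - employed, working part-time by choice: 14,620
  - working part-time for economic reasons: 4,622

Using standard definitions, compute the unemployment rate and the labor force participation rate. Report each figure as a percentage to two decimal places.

Unemployment rate ≈ 5.86%; labor force participation rate ≈ 70.53%.

Employed = 79,296 + 14,620 + 4,622 = 98,538 (anyone who worked, including part-time for economic reasons, counts as employed).
Unemployed = 6,132.
Labor force = 98,538 + 6,132 = 104,670.
Not in labor force = 15,753 + 8,454 + 16,423 + 3,110 = 43,740 (those not working and not actively searching are outside the labor force).
Civilian working-age population = 104,670 + 43,740 = 148,410.
Unemployment rate = 6,132 / 104,670 = 5.86%.
Labor force participation rate = 104,670 / 148,410 = 70.53%.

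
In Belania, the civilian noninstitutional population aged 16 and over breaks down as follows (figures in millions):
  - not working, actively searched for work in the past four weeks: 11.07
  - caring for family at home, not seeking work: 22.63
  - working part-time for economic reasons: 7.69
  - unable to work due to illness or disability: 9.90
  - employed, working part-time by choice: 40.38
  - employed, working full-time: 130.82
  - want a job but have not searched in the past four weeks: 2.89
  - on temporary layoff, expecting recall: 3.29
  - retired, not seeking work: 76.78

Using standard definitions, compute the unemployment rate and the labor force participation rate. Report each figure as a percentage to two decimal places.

Unemployment rate ≈ 7.43%; labor force participation rate ≈ 63.27%.

Employed = 7.69 + 40.38 + 130.82 = 178.89 million (anyone who worked, including part-time for economic reasons, counts as employed).
Unemployed = 11.07 + 3.29 = 14.36 million (jobless and actively searching, or on temporary layoff).
Labor force = 178.89 + 14.36 = 193.25 million.
Not in labor force = 22.63 + 9.90 + 2.89 + 76.78 = 112.20 million (those not working and not actively searching are outside the labor force — including those who want a job but have given up searching).
Civilian working-age population = 193.25 + 112.20 = 305.45 million.
Unemployment rate = 14.36 / 193.25 = 7.43%.
Labor force participation rate = 193.25 / 305.45 = 63.27%.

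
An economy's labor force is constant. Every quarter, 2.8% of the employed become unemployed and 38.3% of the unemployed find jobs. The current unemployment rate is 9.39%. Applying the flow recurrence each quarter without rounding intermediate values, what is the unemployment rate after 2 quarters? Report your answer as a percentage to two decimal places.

With a fixed labor force, u_{t+1} = u_t + s·(1−u_t) − f·u_t = u_t·(1−s−f) + s.
Here 1−s−f = 0.589 and s = 0.028.
u_1 = 0.093900 × 0.589 + 0.028 = 0.083307.
u_2 = 0.083307 × 0.589 + 0.028 = 0.077068.

Unemployment rate after two quarters ≈ 7.71%.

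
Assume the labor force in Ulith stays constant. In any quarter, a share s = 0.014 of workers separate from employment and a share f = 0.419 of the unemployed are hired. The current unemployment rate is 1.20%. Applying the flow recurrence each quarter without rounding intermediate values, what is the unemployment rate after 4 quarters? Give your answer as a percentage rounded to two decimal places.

With a fixed labor force, u_{t+1} = u_t + s·(1−u_t) − f·u_t = u_t·(1−s−f) + s.
Here 1−s−f = 0.567 and s = 0.014.
u_1 = 0.012000 × 0.567 + 0.014 = 0.020804.
u_2 = 0.020804 × 0.567 + 0.014 = 0.025796.
u_3 = 0.025796 × 0.567 + 0.014 = 0.028626.
u_4 = 0.028626 × 0.567 + 0.014 = 0.030231.

Unemployment rate after four quarters ≈ 3.02%.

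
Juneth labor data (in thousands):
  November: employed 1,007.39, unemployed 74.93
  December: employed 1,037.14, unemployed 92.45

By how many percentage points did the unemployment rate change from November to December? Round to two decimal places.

November: labor force = 1,007.39 + 74.93 = 1,082.32; u = 74.93/1,082.32 = 6.92%.
December: labor force = 1,037.14 + 92.45 = 1,129.59; u = 92.45/1,129.59 = 8.18%.
Change = 8.18% − 6.92% = +1.26 pp.

The unemployment rate changed by +1.26 percentage points.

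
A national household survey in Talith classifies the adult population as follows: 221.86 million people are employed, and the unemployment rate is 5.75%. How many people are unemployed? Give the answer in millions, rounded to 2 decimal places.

Let U be the number unemployed. The labor force is E + U, and U/(E+U) = 0.0575.
So U = 0.0575 × 221.86 / (1 − 0.0575) = 12.7570 / 0.9425 ≈ 13.54 million.

About 13.54 million are unemployed.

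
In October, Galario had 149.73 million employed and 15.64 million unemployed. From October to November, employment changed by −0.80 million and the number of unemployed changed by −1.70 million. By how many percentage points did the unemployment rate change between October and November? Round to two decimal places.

The unemployment rate changed by −0.90 percentage points.

October: labor force = 149.73 + 15.64 = 165.37; u = 15.64/165.37 = 9.46%.
November: labor force = 148.93 + 13.94 = 162.87; u = 13.94/162.87 = 8.56%.
Change = 8.56% − 9.46% = −0.90 pp.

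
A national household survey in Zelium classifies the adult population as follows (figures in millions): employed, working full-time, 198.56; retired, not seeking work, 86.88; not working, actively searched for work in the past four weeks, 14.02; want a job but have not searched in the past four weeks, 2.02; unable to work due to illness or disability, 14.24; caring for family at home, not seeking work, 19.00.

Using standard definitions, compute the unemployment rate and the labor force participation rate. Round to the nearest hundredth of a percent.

Employed = 198.56 million.
Unemployed = 14.02 million.
Labor force = 198.56 + 14.02 = 212.58 million.
Not in labor force = 86.88 + 2.02 + 14.24 + 19.00 = 122.14 million (those not working and not actively searching are outside the labor force — including those who want a job but have given up searching).
Civilian working-age population = 212.58 + 122.14 = 334.72 million.
Unemployment rate = 14.02 / 212.58 = 6.60%.
Labor force participation rate = 212.58 / 334.72 = 63.51%.

Unemployment rate ≈ 6.60%; labor force participation rate ≈ 63.51%.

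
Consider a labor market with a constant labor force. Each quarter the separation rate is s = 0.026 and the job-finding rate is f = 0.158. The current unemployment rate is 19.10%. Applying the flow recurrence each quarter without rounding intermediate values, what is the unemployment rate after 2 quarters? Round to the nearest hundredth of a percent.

With a fixed labor force, u_{t+1} = u_t + s·(1−u_t) − f·u_t = u_t·(1−s−f) + s.
Here 1−s−f = 0.816 and s = 0.026.
u_1 = 0.191000 × 0.816 + 0.026 = 0.181856.
u_2 = 0.181856 × 0.816 + 0.026 = 0.174394.

Unemployment rate after two quarters ≈ 17.44%.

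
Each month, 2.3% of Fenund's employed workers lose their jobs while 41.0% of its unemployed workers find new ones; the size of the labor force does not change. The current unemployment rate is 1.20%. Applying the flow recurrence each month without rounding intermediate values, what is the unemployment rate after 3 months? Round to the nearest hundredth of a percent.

Unemployment rate after three months ≈ 4.56%.

With a fixed labor force, u_{t+1} = u_t + s·(1−u_t) − f·u_t = u_t·(1−s−f) + s.
Here 1−s−f = 0.567 and s = 0.023.
u_1 = 0.012000 × 0.567 + 0.023 = 0.029804.
u_2 = 0.029804 × 0.567 + 0.023 = 0.039899.
u_3 = 0.039899 × 0.567 + 0.023 = 0.045623.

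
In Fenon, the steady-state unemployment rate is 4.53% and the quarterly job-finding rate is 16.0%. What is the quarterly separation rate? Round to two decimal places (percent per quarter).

From u* = s/(s+f): s = u·f/(1−u).
s = 0.0453 × 16.0 / (1 − 0.0453) = 0.7248 / 0.9547 ≈ 0.76% per quarter.

Separation rate ≈ 0.76% per quarter.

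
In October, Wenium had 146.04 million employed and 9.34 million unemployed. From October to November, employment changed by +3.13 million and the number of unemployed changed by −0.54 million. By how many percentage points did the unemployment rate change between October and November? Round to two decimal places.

The unemployment rate changed by −0.44 percentage points.

October: labor force = 146.04 + 9.34 = 155.38; u = 9.34/155.38 = 6.01%.
November: labor force = 149.17 + 8.80 = 157.97; u = 8.80/157.97 = 5.57%.
Change = 5.57% − 6.01% = −0.44 pp.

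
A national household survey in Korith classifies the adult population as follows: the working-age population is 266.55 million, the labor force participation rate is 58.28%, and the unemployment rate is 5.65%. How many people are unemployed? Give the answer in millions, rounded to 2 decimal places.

Labor force = 0.5828 × 266.55 = 155.35 million.
Unemployed = 0.0565 × 155.35 ≈ 8.78 million.

About 8.78 million are unemployed.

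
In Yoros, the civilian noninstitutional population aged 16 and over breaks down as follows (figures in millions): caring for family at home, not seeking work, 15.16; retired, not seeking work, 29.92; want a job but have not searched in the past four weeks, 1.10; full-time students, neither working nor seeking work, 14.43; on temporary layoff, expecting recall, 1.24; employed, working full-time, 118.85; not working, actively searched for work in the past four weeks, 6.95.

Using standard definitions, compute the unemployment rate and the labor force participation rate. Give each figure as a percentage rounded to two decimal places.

Unemployment rate ≈ 6.45%; labor force participation rate ≈ 67.70%.

Employed = 118.85 million.
Unemployed = 1.24 + 6.95 = 8.19 million (jobless and actively searching, or on temporary layoff).
Labor force = 118.85 + 8.19 = 127.04 million.
Not in labor force = 15.16 + 29.92 + 1.10 + 14.43 = 60.61 million (those not working and not actively searching are outside the labor force — including those who want a job but have given up searching).
Civilian working-age population = 127.04 + 60.61 = 187.65 million.
Unemployment rate = 8.19 / 127.04 = 6.45%.
Labor force participation rate = 127.04 / 187.65 = 67.70%.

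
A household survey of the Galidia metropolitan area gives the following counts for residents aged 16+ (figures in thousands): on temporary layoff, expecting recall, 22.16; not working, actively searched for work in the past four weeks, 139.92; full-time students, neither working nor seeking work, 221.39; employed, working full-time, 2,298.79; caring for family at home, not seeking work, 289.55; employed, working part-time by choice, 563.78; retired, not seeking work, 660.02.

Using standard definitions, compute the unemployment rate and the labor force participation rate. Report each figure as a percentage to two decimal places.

Employed = 2,298.79 + 563.78 = 2,862.57 thousand.
Unemployed = 22.16 + 139.92 = 162.08 thousand (jobless and actively searching, or on temporary layoff).
Labor force = 2,862.57 + 162.08 = 3,024.65 thousand.
Not in labor force = 221.39 + 289.55 + 660.02 = 1,170.96 thousand (those not working and not actively searching are outside the labor force).
Civilian working-age population = 3,024.65 + 1,170.96 = 4,195.61 thousand.
Unemployment rate = 162.08 / 3,024.65 = 5.36%.
Labor force participation rate = 3,024.65 / 4,195.61 = 72.09%.

Unemployment rate ≈ 5.36%; labor force participation rate ≈ 72.09%.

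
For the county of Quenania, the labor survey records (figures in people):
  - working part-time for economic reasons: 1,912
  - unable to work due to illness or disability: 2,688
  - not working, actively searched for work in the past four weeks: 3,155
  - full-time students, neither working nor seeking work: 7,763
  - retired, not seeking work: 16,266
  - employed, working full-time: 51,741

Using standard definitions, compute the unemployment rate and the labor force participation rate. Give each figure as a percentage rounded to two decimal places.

Unemployment rate ≈ 5.55%; labor force participation rate ≈ 68.01%.

Employed = 1,912 + 51,741 = 53,653 (anyone who worked, including part-time for economic reasons, counts as employed).
Unemployed = 3,155.
Labor force = 53,653 + 3,155 = 56,808.
Not in labor force = 2,688 + 7,763 + 16,266 = 26,717 (those not working and not actively searching are outside the labor force).
Civilian working-age population = 56,808 + 26,717 = 83,525.
Unemployment rate = 3,155 / 56,808 = 5.55%.
Labor force participation rate = 56,808 / 83,525 = 68.01%.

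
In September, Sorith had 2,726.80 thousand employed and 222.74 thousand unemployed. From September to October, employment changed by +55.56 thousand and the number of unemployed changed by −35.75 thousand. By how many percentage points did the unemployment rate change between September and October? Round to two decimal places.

The unemployment rate changed by −1.25 percentage points.

September: labor force = 2,726.80 + 222.74 = 2,949.54; u = 222.74/2,949.54 = 7.55%.
October: labor force = 2,782.36 + 186.99 = 2,969.35; u = 186.99/2,969.35 = 6.30%.
Change = 6.30% − 7.55% = −1.25 pp.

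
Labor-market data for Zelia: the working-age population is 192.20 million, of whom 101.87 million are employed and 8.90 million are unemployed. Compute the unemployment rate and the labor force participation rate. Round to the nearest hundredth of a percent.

Labor force = employed + unemployed = 101.87 + 8.90 = 110.77 million.
Unemployment rate = 8.90 / 110.77 = 8.03%.
Labor force participation rate = 110.77 / 192.20 = 57.63%.

Unemployment rate ≈ 8.03%; labor force participation rate ≈ 57.63%.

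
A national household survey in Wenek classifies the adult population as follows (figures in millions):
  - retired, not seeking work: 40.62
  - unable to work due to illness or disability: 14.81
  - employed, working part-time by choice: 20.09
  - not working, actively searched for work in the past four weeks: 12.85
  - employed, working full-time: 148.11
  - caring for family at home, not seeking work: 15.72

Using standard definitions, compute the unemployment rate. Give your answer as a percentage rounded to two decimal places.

Unemployment rate ≈ 7.10%.

Employed = 20.09 + 148.11 = 168.20 million.
Unemployed = 12.85 million.
Labor force = 168.20 + 12.85 = 181.05 million.
Unemployment rate = 12.85 / 181.05 = 7.10%.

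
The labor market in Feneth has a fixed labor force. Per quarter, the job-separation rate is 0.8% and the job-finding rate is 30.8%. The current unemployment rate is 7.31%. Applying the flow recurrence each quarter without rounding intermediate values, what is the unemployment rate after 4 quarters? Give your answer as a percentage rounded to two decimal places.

Unemployment rate after four quarters ≈ 3.58%.

With a fixed labor force, u_{t+1} = u_t + s·(1−u_t) − f·u_t = u_t·(1−s−f) + s.
Here 1−s−f = 0.684 and s = 0.008.
u_1 = 0.073100 × 0.684 + 0.008 = 0.058000.
u_2 = 0.058000 × 0.684 + 0.008 = 0.047672.
u_3 = 0.047672 × 0.684 + 0.008 = 0.040608.
u_4 = 0.040608 × 0.684 + 0.008 = 0.035776.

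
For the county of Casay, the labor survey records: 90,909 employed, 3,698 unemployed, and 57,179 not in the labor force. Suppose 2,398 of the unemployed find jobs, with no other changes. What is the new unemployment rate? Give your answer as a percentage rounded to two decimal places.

New unemployment rate ≈ 1.37%.

Initially, labor force = 90,909 + 3,698 = 94,607, so u = 3,698/94,607 = 3.91%.
After the change, unemployed falls and employed rises by 2,398; labor force unchanged → E = 93,307, U = 1,300, labor force = 94,607.
New unemployment rate = 1,300 / 94,607 = 1.37%.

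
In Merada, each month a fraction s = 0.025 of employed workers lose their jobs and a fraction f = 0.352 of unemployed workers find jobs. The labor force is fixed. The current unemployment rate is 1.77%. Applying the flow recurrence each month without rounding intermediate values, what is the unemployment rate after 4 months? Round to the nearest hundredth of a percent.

With a fixed labor force, u_{t+1} = u_t + s·(1−u_t) − f·u_t = u_t·(1−s−f) + s.
Here 1−s−f = 0.623 and s = 0.025.
u_1 = 0.017700 × 0.623 + 0.025 = 0.036027.
u_2 = 0.036027 × 0.623 + 0.025 = 0.047445.
u_3 = 0.047445 × 0.623 + 0.025 = 0.054558.
u_4 = 0.054558 × 0.623 + 0.025 = 0.058990.

Unemployment rate after four months ≈ 5.90%.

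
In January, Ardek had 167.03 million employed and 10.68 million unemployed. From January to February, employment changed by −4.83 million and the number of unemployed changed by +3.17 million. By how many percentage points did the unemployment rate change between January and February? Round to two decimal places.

The unemployment rate changed by +1.86 percentage points.

January: labor force = 167.03 + 10.68 = 177.71; u = 10.68/177.71 = 6.01%.
February: labor force = 162.20 + 13.85 = 176.05; u = 13.85/176.05 = 7.87%.
Change = 7.87% − 6.01% = +1.86 pp.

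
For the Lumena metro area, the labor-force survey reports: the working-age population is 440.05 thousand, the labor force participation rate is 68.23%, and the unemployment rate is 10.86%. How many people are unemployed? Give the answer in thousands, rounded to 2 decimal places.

Labor force = 0.6823 × 440.05 = 300.25 thousand.
Unemployed = 0.1086 × 300.25 ≈ 32.61 thousand.

About 32.61 thousand are unemployed.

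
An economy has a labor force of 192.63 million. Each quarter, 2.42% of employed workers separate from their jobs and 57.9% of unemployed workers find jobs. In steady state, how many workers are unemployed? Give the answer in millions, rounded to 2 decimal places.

Steady-state unemployment rate u* = s/(s+f) = 2.42/(2.42+57.9) = 0.040119.
Unemployed = u* × labor force = 0.040119 × 192.63 ≈ 7.73 million.

About 7.73 million are unemployed in steady state.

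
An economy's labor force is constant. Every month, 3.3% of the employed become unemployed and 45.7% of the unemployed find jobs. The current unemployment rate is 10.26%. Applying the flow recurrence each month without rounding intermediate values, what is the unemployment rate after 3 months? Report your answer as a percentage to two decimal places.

Unemployment rate after three months ≈ 7.20%.

With a fixed labor force, u_{t+1} = u_t + s·(1−u_t) − f·u_t = u_t·(1−s−f) + s.
Here 1−s−f = 0.510 and s = 0.033.
u_1 = 0.102600 × 0.510 + 0.033 = 0.085326.
u_2 = 0.085326 × 0.510 + 0.033 = 0.076516.
u_3 = 0.076516 × 0.510 + 0.033 = 0.072023.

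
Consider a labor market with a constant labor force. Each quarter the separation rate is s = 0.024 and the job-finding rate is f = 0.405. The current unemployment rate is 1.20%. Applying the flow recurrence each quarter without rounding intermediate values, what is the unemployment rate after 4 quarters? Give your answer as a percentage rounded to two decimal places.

Unemployment rate after four quarters ≈ 5.13%.

With a fixed labor force, u_{t+1} = u_t + s·(1−u_t) − f·u_t = u_t·(1−s−f) + s.
Here 1−s−f = 0.571 and s = 0.024.
u_1 = 0.012000 × 0.571 + 0.024 = 0.030852.
u_2 = 0.030852 × 0.571 + 0.024 = 0.041616.
u_3 = 0.041616 × 0.571 + 0.024 = 0.047763.
u_4 = 0.047763 × 0.571 + 0.024 = 0.051273.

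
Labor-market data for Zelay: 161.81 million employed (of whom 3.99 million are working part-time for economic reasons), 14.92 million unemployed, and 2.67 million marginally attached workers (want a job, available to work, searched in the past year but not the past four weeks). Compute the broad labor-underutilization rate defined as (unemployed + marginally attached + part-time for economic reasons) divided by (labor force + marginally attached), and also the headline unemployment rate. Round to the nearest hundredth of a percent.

Broad underutilization rate ≈ 12.03%; headline unemployment rate ≈ 8.44%.

Labor force = 161.81 + 14.92 = 176.73 million.
Numerator = 14.92 + 2.67 + 3.99 = 21.58 million.
Denominator = 176.73 + 2.67 = 179.40 million.
Broad rate = 21.58 / 179.40 = 12.03%.
Headline unemployment rate = 14.92 / 176.73 = 8.44%.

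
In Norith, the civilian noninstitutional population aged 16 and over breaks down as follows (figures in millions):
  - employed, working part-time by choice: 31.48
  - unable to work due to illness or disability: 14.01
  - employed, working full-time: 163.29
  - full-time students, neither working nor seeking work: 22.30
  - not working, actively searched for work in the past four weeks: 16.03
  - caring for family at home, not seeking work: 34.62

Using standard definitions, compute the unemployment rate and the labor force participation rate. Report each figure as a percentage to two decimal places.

Employed = 31.48 + 163.29 = 194.77 million.
Unemployed = 16.03 million.
Labor force = 194.77 + 16.03 = 210.80 million.
Not in labor force = 14.01 + 22.30 + 34.62 = 70.93 million (those not working and not actively searching are outside the labor force).
Civilian working-age population = 210.80 + 70.93 = 281.73 million.
Unemployment rate = 16.03 / 210.80 = 7.60%.
Labor force participation rate = 210.80 / 281.73 = 74.82%.

Unemployment rate ≈ 7.60%; labor force participation rate ≈ 74.82%.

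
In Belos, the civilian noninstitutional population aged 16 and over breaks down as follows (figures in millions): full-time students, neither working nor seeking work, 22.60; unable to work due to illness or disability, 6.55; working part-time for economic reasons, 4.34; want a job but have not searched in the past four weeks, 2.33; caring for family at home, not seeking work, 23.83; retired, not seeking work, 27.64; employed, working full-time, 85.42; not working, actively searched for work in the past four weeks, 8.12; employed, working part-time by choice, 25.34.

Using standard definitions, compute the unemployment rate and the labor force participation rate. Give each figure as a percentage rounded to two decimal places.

Employed = 4.34 + 85.42 + 25.34 = 115.10 million (anyone who worked, including part-time for economic reasons, counts as employed).
Unemployed = 8.12 million.
Labor force = 115.10 + 8.12 = 123.22 million.
Not in labor force = 22.60 + 6.55 + 2.33 + 23.83 + 27.64 = 82.95 million (those not working and not actively searching are outside the labor force — including those who want a job but have given up searching).
Civilian working-age population = 123.22 + 82.95 = 206.17 million.
Unemployment rate = 8.12 / 123.22 = 6.59%.
Labor force participation rate = 123.22 / 206.17 = 59.77%.

Unemployment rate ≈ 6.59%; labor force participation rate ≈ 59.77%.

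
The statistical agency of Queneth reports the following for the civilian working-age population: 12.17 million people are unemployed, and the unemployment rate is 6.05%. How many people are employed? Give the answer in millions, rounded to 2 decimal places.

About 188.99 million are employed.

Labor force = U / u = 12.17 / 0.0605 ≈ 201.16 million.
Employed = labor force − unemployed = 201.16 − 12.17 = 188.99 million.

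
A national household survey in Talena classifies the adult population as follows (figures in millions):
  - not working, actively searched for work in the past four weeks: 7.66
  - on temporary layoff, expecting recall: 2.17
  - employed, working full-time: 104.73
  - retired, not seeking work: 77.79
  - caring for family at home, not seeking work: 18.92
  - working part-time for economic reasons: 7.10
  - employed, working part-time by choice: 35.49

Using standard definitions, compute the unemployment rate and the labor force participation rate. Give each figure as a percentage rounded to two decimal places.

Employed = 104.73 + 7.10 + 35.49 = 147.32 million (anyone who worked, including part-time for economic reasons, counts as employed).
Unemployed = 7.66 + 2.17 = 9.83 million (jobless and actively searching, or on temporary layoff).
Labor force = 147.32 + 9.83 = 157.15 million.
Not in labor force = 77.79 + 18.92 = 96.71 million (those not working and not actively searching are outside the labor force).
Civilian working-age population = 157.15 + 96.71 = 253.86 million.
Unemployment rate = 9.83 / 157.15 = 6.26%.
Labor force participation rate = 157.15 / 253.86 = 61.90%.

Unemployment rate ≈ 6.26%; labor force participation rate ≈ 61.90%.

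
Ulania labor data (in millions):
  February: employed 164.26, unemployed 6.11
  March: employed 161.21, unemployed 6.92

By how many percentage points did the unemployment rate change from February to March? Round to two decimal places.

The unemployment rate changed by +0.53 percentage points.

February: labor force = 164.26 + 6.11 = 170.37; u = 6.11/170.37 = 3.59%.
March: labor force = 161.21 + 6.92 = 168.13; u = 6.92/168.13 = 4.12%.
Change = 4.12% − 3.59% = +0.53 pp.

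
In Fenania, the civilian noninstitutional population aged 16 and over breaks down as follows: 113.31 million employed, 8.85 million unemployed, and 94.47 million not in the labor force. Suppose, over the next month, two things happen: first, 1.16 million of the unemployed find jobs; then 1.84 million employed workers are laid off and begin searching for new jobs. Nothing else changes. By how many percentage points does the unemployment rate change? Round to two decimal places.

The unemployment rate changes by +0.56 percentage points.

Initially, labor force = 113.31 + 8.85 = 122.16 million, so u = 8.85/122.16 = 7.24%.
After the first change, unemployed falls and employed rises by 1.16; labor force unchanged → E = 114.47, U = 7.69, labor force = 122.16 million.
After the second change, employed falls and unemployed rises by 1.84; labor force unchanged → E = 112.63, U = 9.53, labor force = 122.16 million.
New unemployment rate = 9.53 / 122.16 = 7.80%.
Change = 7.80% − 7.24% = +0.56 percentage points.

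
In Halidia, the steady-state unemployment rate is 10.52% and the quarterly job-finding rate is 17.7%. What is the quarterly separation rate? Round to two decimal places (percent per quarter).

From u* = s/(s+f): s = u·f/(1−u).
s = 0.1052 × 17.7 / (1 − 0.1052) = 1.8620 / 0.8948 ≈ 2.08% per quarter.

Separation rate ≈ 2.08% per quarter.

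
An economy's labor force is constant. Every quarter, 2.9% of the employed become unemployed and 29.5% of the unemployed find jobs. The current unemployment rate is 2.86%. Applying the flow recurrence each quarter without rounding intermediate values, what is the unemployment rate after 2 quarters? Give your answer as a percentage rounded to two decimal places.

With a fixed labor force, u_{t+1} = u_t + s·(1−u_t) − f·u_t = u_t·(1−s−f) + s.
Here 1−s−f = 0.676 and s = 0.029.
u_1 = 0.028600 × 0.676 + 0.029 = 0.048334.
u_2 = 0.048334 × 0.676 + 0.029 = 0.061674.

Unemployment rate after two quarters ≈ 6.17%.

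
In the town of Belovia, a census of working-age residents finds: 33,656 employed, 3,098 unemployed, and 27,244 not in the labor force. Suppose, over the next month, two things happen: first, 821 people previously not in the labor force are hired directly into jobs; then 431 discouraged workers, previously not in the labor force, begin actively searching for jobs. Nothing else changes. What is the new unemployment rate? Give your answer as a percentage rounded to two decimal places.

Initially, labor force = 33,656 + 3,098 = 36,754, so u = 3,098/36,754 = 8.43%.
After the first change, employed and labor force both rise by 821; unemployed unchanged → E = 34,477, U = 3,098, labor force = 37,575.
After the second change, unemployed and labor force both rise by 431 → E = 34,477, U = 3,529, labor force = 38,006.
New unemployment rate = 3,529 / 38,006 = 9.29%.

New unemployment rate ≈ 9.29%.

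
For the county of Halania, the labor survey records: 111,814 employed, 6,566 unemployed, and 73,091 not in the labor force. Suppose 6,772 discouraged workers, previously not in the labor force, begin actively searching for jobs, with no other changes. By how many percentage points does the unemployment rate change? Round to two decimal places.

The unemployment rate changes by +5.11 percentage points.

Initially, labor force = 111,814 + 6,566 = 118,380, so u = 6,566/118,380 = 5.55%.
After the change, unemployed and labor force both rise by 6,772 → E = 111,814, U = 13,338, labor force = 125,152.
New unemployment rate = 13,338 / 125,152 = 10.66%.
Change = 10.66% − 5.55% = +5.11 percentage points.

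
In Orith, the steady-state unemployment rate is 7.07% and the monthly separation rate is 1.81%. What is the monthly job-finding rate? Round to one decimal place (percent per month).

From u* = s/(s+f): f = s·(1−u)/u.
f = 1.81 × (1 − 0.0707) / 0.0707 = 1.6820 / 0.0707 ≈ 23.8% per month.

Job-finding rate ≈ 23.8% per month.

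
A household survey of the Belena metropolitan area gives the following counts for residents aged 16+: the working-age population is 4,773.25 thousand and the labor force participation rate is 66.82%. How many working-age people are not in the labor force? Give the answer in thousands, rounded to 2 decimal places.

Share not in the labor force = 1 − 0.6682 = 0.3318.
Not in labor force = 0.3318 × 4,773.25 ≈ 1,583.76 thousand.

About 1,583.76 thousand are not in the labor force.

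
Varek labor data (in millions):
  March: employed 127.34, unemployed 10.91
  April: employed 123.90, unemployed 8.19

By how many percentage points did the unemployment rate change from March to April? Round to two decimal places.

March: labor force = 127.34 + 10.91 = 138.25; u = 10.91/138.25 = 7.89%.
April: labor force = 123.90 + 8.19 = 132.09; u = 8.19/132.09 = 6.20%.
Change = 6.20% − 7.89% = −1.69 pp.

The unemployment rate changed by −1.69 percentage points.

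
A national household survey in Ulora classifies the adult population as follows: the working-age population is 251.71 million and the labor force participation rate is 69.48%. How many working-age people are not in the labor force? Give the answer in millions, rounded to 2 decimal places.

About 76.82 million are not in the labor force.

Share not in the labor force = 1 − 0.6948 = 0.3052.
Not in labor force = 0.3052 × 251.71 ≈ 76.82 million.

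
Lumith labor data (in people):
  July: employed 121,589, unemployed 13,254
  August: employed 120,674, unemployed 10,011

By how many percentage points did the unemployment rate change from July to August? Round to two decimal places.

July: labor force = 121,589 + 13,254 = 134,843; u = 13,254/134,843 = 9.83%.
August: labor force = 120,674 + 10,011 = 130,685; u = 10,011/130,685 = 7.66%.
Change = 7.66% − 9.83% = −2.17 pp.

The unemployment rate changed by −2.17 percentage points.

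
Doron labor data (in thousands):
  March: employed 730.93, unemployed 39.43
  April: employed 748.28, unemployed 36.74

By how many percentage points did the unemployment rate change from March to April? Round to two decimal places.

March: labor force = 730.93 + 39.43 = 770.36; u = 39.43/770.36 = 5.12%.
April: labor force = 748.28 + 36.74 = 785.02; u = 36.74/785.02 = 4.68%.
Change = 4.68% − 5.12% = −0.44 pp.

The unemployment rate changed by −0.44 percentage points.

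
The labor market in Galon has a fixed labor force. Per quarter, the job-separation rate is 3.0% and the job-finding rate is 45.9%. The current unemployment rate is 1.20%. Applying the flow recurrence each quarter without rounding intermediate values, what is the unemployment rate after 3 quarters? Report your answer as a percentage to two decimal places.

Unemployment rate after three quarters ≈ 5.48%.

With a fixed labor force, u_{t+1} = u_t + s·(1−u_t) − f·u_t = u_t·(1−s−f) + s.
Here 1−s−f = 0.511 and s = 0.030.
u_1 = 0.012000 × 0.511 + 0.030 = 0.036132.
u_2 = 0.036132 × 0.511 + 0.030 = 0.048463.
u_3 = 0.048463 × 0.511 + 0.030 = 0.054765.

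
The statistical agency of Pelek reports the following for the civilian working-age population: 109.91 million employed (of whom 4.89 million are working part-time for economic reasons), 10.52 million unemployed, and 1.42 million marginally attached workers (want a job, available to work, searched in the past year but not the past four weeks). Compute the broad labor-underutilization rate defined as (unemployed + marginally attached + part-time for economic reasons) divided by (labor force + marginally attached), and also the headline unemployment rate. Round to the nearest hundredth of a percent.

Broad underutilization rate ≈ 13.81%; headline unemployment rate ≈ 8.74%.

Labor force = 109.91 + 10.52 = 120.43 million.
Numerator = 10.52 + 1.42 + 4.89 = 16.83 million.
Denominator = 120.43 + 1.42 = 121.85 million.
Broad rate = 16.83 / 121.85 = 13.81%.
Headline unemployment rate = 10.52 / 120.43 = 8.74%.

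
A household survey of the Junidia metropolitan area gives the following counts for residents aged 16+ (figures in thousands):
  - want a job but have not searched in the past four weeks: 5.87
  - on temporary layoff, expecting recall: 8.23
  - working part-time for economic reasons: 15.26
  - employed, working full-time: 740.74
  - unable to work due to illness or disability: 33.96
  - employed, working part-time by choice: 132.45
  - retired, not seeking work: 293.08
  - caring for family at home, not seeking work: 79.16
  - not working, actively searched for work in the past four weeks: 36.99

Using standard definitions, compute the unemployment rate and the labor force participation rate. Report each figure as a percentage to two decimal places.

Employed = 15.26 + 740.74 + 132.45 = 888.45 thousand (anyone who worked, including part-time for economic reasons, counts as employed).
Unemployed = 8.23 + 36.99 = 45.22 thousand (jobless and actively searching, or on temporary layoff).
Labor force = 888.45 + 45.22 = 933.67 thousand.
Not in labor force = 5.87 + 33.96 + 293.08 + 79.16 = 412.07 thousand (those not working and not actively searching are outside the labor force — including those who want a job but have given up searching).
Civilian working-age population = 933.67 + 412.07 = 1,345.74 thousand.
Unemployment rate = 45.22 / 933.67 = 4.84%.
Labor force participation rate = 933.67 / 1,345.74 = 69.38%.

Unemployment rate ≈ 4.84%; labor force participation rate ≈ 69.38%.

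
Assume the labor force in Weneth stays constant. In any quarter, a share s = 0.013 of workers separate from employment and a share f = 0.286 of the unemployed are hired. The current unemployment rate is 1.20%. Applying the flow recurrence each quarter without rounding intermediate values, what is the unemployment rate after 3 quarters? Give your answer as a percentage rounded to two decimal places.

With a fixed labor force, u_{t+1} = u_t + s·(1−u_t) − f·u_t = u_t·(1−s−f) + s.
Here 1−s−f = 0.701 and s = 0.013.
u_1 = 0.012000 × 0.701 + 0.013 = 0.021412.
u_2 = 0.021412 × 0.701 + 0.013 = 0.028010.
u_3 = 0.028010 × 0.701 + 0.013 = 0.032635.

Unemployment rate after three quarters ≈ 3.26%.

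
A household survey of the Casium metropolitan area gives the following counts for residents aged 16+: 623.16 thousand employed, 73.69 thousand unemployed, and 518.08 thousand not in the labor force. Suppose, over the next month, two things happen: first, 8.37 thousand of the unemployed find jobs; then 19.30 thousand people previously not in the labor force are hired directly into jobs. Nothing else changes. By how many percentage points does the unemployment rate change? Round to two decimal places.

The unemployment rate changes by −1.45 percentage points.

Initially, labor force = 623.16 + 73.69 = 696.85 thousand, so u = 73.69/696.85 = 10.57%.
After the first change, unemployed falls and employed rises by 8.37; labor force unchanged → E = 631.53, U = 65.32, labor force = 696.85 thousand.
After the second change, employed and labor force both rise by 19.30; unemployed unchanged → E = 650.83, U = 65.32, labor force = 716.15 thousand.
New unemployment rate = 65.32 / 716.15 = 9.12%.
Change = 9.12% − 10.57% = −1.45 percentage points.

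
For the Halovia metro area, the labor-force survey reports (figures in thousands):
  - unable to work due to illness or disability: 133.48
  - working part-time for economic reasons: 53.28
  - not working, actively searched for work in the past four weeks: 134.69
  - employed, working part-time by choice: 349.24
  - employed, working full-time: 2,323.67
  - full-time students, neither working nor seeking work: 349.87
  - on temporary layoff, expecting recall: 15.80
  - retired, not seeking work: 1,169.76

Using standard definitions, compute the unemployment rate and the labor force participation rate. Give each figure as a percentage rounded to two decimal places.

Employed = 53.28 + 349.24 + 2,323.67 = 2,726.19 thousand (anyone who worked, including part-time for economic reasons, counts as employed).
Unemployed = 134.69 + 15.80 = 150.49 thousand (jobless and actively searching, or on temporary layoff).
Labor force = 2,726.19 + 150.49 = 2,876.68 thousand.
Not in labor force = 133.48 + 349.87 + 1,169.76 = 1,653.11 thousand (those not working and not actively searching are outside the labor force).
Civilian working-age population = 2,876.68 + 1,653.11 = 4,529.79 thousand.
Unemployment rate = 150.49 / 2,876.68 = 5.23%.
Labor force participation rate = 2,876.68 / 4,529.79 = 63.51%.

Unemployment rate ≈ 5.23%; labor force participation rate ≈ 63.51%.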